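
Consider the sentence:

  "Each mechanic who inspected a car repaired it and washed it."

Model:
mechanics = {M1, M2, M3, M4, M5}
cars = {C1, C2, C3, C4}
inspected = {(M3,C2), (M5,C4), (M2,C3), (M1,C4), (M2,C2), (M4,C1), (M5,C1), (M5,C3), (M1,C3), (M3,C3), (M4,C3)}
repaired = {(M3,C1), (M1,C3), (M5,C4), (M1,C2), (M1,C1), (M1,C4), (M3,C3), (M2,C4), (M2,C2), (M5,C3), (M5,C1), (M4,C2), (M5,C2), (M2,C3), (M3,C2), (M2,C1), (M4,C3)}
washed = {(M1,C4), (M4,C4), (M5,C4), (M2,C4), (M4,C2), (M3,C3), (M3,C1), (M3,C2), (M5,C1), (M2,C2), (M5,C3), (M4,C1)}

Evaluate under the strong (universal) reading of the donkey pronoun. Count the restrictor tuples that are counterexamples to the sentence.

4

"it" takes "a car" as antecedent — a donkey pronoun bound across the clause boundary.
Strong reading: for every (m,c) with inspected(m,c), repaired(m,c) ∧ washed(m,c).
Restrictor pairs: (M1,C3) ✗  (M1,C4) ✓  (M2,C2) ✓  (M2,C3) ✗  (M3,C2) ✓  (M3,C3) ✓  (M4,C1) ✗  (M4,C3) ✗  (M5,C1) ✓  (M5,C3) ✓  (M5,C4) ✓
Counterexamples (restrictor pairs failing the scope): 4.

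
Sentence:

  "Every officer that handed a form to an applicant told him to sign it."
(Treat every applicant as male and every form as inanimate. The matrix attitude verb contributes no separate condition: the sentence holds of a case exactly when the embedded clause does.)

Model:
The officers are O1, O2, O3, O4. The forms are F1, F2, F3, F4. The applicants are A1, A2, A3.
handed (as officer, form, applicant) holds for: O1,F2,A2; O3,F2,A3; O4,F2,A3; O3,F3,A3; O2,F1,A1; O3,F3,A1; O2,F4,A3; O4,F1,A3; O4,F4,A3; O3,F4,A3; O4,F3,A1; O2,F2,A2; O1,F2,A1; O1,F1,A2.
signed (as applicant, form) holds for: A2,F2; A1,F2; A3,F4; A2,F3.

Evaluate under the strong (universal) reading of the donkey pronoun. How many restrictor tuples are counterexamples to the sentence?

"him" takes "an applicant" as antecedent and "it" takes "a form"; both are donkey pronouns co-varying with the restrictor.
Strong reading: for every (o,f,a) with handed(o,f,a), signed(a,f).
Restrictor triples: (O1,F1,A2)→signed(A2,F1) ✗  (O1,F2,A1)→signed(A1,F2) ✓  (O1,F2,A2)→signed(A2,F2) ✓  (O2,F1,A1)→signed(A1,F1) ✗  (O2,F2,A2)→signed(A2,F2) ✓  (O2,F4,A3)→signed(A3,F4) ✓  (O3,F2,A3)→signed(A3,F2) ✗  (O3,F3,A1)→signed(A1,F3) ✗  (O3,F3,A3)→signed(A3,F3) ✗  (O3,F4,A3)→signed(A3,F4) ✓  (O4,F1,A3)→signed(A3,F1) ✗  (O4,F2,A3)→signed(A3,F2) ✗  (O4,F3,A1)→signed(A1,F3) ✗  (O4,F4,A3)→signed(A3,F4) ✓
Counterexamples (restrictor triples failing the scope): 8.

8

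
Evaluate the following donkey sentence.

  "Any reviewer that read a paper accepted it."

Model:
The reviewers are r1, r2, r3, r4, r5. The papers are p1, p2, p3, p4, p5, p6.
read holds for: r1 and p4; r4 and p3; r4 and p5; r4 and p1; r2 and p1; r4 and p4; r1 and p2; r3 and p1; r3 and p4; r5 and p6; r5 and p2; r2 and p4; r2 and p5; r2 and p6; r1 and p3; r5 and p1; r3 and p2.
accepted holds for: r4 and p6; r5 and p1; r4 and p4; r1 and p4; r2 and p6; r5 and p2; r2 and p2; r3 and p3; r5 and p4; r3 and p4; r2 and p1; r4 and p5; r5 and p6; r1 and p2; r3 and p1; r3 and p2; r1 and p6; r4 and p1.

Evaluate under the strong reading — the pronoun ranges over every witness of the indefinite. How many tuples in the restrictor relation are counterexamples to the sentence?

"it" takes "a paper" as antecedent — a donkey pronoun bound across the clause boundary.
Strong reading: for every (r,p) with read(r,p), accepted(r,p).
Restrictor pairs: (r1,p2) ✓  (r1,p3) ✗  (r1,p4) ✓  (r2,p1) ✓  (r2,p4) ✗  (r2,p5) ✗  (r2,p6) ✓  (r3,p1) ✓  (r3,p2) ✓  (r3,p4) ✓  (r4,p1) ✓  (r4,p3) ✗  (r4,p4) ✓  (r4,p5) ✓  (r5,p1) ✓  (r5,p2) ✓  (r5,p6) ✓
Counterexamples (restrictor pairs failing the scope): 4.

4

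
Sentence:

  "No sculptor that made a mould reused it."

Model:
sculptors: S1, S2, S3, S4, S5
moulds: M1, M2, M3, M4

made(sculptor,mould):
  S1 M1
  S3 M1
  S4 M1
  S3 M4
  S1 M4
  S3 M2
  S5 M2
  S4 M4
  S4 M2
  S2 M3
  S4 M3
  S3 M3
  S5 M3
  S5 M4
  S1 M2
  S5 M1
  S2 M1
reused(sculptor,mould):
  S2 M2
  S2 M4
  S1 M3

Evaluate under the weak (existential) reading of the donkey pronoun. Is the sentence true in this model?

"it" takes "a mould" as antecedent — a donkey pronoun bound across the clause boundary.
Truth condition: for no (s,m) with made(s,m) does reused(s,m) hold.
Restrictor pairs — does the scope hold? (S1,M1):fails  (S1,M2):fails  (S1,M4):fails  (S2,M1):fails  (S2,M3):fails  (S3,M1):fails  (S3,M2):fails  (S3,M3):fails  (S3,M4):fails  (S4,M1):fails  (S4,M2):fails  (S4,M3):fails  (S4,M4):fails  (S5,M1):fails  (S5,M2):fails  (S5,M3):fails  (S5,M4):fails
Scope holds for no restrictor pair, so the sentence is true.

True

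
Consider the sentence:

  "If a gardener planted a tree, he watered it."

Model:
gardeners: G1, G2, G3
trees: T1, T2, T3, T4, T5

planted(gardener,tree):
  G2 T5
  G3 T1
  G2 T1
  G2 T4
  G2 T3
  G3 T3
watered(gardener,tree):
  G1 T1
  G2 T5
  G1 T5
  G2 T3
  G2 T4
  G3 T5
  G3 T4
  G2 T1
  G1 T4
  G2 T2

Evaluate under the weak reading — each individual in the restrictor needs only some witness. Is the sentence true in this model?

"it" takes "a tree" as antecedent — a donkey pronoun bound across the clause boundary.
Weak reading: every gardener g with some planted-tree has at least one planted-tree t such that watered(g,t).
Per gardener: G2:✓  G3:✗
G3 has no witness among its planted-trees.

False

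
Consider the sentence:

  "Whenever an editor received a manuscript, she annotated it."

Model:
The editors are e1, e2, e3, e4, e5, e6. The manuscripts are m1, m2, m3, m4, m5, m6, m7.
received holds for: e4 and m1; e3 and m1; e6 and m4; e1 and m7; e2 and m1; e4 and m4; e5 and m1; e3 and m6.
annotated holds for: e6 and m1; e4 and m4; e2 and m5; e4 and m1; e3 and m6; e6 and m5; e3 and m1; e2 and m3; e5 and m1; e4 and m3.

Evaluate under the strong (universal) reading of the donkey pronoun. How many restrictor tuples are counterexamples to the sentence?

"it" takes "a manuscript" as antecedent — a donkey pronoun bound across the clause boundary.
Strong reading: for every (e,m) with received(e,m), annotated(e,m).
Restrictor pairs: (e1,m7) ✗  (e2,m1) ✗  (e3,m1) ✓  (e3,m6) ✓  (e4,m1) ✓  (e4,m4) ✓  (e5,m1) ✓  (e6,m4) ✗
Counterexamples (restrictor pairs failing the scope): 3.

3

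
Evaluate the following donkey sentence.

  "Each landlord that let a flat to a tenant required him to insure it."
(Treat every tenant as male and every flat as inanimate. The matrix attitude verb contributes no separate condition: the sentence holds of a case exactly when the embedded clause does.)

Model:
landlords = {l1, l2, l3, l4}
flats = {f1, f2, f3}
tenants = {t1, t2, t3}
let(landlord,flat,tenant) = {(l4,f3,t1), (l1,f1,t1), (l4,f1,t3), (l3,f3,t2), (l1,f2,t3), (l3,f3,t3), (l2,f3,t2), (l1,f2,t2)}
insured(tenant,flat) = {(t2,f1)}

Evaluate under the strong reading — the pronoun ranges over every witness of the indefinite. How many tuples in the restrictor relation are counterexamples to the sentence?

"him" takes "a tenant" as antecedent and "it" takes "a flat"; both are donkey pronouns co-varying with the restrictor.
Strong reading: for every (l,f,t) with let(l,f,t), insured(t,f).
Restrictor triples: (l1,f1,t1)→insured(t1,f1) ✗  (l1,f2,t2)→insured(t2,f2) ✗  (l1,f2,t3)→insured(t3,f2) ✗  (l2,f3,t2)→insured(t2,f3) ✗  (l3,f3,t2)→insured(t2,f3) ✗  (l3,f3,t3)→insured(t3,f3) ✗  (l4,f1,t3)→insured(t3,f1) ✗  (l4,f3,t1)→insured(t1,f3) ✗
Counterexamples (restrictor triples failing the scope): 8.

8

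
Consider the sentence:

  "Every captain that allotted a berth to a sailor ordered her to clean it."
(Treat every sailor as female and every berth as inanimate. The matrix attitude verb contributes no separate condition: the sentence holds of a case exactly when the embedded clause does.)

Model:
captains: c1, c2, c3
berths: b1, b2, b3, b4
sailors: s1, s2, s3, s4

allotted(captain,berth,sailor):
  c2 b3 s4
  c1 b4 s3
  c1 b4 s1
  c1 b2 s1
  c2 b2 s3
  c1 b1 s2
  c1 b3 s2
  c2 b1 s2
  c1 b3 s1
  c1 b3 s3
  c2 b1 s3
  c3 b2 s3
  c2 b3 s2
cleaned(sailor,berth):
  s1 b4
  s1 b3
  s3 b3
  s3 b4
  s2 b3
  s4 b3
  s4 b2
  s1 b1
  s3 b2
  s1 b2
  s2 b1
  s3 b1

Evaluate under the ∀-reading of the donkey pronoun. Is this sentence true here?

True

"her" takes "a sailor" as antecedent and "it" takes "a berth"; both are donkey pronouns co-varying with the restrictor.
Strong reading: for every (c,b,s) with allotted(c,b,s), cleaned(s,b).
Restrictor triples: (c1,b1,s2)→cleaned(s2,b1) ✓  (c1,b2,s1)→cleaned(s1,b2) ✓  (c1,b3,s1)→cleaned(s1,b3) ✓  (c1,b3,s2)→cleaned(s2,b3) ✓  (c1,b3,s3)→cleaned(s3,b3) ✓  (c1,b4,s1)→cleaned(s1,b4) ✓  (c1,b4,s3)→cleaned(s3,b4) ✓  (c2,b1,s2)→cleaned(s2,b1) ✓  (c2,b1,s3)→cleaned(s3,b1) ✓  (c2,b2,s3)→cleaned(s3,b2) ✓  (c2,b3,s2)→cleaned(s2,b3) ✓  (c2,b3,s4)→cleaned(s4,b3) ✓  (c3,b2,s3)→cleaned(s3,b2) ✓
Every restrictor triple satisfies the scope.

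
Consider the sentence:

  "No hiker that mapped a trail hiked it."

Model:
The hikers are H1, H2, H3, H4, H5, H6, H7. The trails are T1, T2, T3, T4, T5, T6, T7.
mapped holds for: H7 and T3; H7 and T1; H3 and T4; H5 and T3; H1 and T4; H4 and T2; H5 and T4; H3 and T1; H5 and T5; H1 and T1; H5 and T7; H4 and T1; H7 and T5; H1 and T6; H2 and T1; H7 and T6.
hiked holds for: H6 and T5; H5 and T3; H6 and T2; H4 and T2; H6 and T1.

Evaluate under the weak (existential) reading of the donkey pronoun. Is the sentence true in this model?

"it" takes "a trail" as antecedent — a donkey pronoun bound across the clause boundary.
Truth condition: for no (h,t) with mapped(h,t) does hiked(h,t) hold.
Restrictor pairs — does the scope hold? (H1,T1):fails  (H1,T4):fails  (H1,T6):fails  (H2,T1):fails  (H3,T1):fails  (H3,T4):fails  (H4,T1):fails  (H4,T2):holds  (H5,T3):holds  (H5,T4):fails  (H5,T5):fails  (H5,T7):fails  (H7,T1):fails  (H7,T3):fails  (H7,T5):fails  (H7,T6):fails
Scope holds for 2 pair(s), so the sentence is false.

False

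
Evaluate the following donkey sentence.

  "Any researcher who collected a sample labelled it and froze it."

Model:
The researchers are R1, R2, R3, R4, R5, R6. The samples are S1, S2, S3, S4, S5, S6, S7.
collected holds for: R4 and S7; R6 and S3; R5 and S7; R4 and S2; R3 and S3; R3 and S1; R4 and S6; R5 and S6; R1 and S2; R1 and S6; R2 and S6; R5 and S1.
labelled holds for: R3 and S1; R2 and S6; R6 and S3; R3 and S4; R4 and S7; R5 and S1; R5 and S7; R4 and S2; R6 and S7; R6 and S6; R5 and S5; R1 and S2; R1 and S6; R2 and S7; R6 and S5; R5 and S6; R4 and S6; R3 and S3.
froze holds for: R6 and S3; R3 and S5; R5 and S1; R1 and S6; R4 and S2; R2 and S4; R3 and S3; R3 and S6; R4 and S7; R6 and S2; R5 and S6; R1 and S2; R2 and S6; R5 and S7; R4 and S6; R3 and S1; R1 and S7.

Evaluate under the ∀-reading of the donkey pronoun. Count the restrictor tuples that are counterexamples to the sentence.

0

"it" takes "a sample" as antecedent — a donkey pronoun bound across the clause boundary.
Strong reading: for every (r,s) with collected(r,s), labelled(r,s) ∧ froze(r,s).
Restrictor pairs: (R1,S2) ✓  (R1,S6) ✓  (R2,S6) ✓  (R3,S1) ✓  (R3,S3) ✓  (R4,S2) ✓  (R4,S6) ✓  (R4,S7) ✓  (R5,S1) ✓  (R5,S6) ✓  (R5,S7) ✓  (R6,S3) ✓
Counterexamples (restrictor pairs failing the scope): 0.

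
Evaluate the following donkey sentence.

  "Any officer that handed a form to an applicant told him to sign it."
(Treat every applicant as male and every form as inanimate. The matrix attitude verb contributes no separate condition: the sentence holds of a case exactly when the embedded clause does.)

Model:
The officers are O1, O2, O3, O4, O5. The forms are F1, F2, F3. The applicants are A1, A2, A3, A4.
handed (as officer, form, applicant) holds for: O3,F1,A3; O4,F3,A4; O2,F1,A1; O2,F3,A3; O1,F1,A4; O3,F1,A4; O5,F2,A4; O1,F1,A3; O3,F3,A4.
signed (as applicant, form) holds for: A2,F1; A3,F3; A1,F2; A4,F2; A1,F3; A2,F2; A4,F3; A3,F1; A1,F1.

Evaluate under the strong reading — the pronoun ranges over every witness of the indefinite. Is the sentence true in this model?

False

"him" takes "an applicant" as antecedent and "it" takes "a form"; both are donkey pronouns co-varying with the restrictor.
Strong reading: for every (o,f,a) with handed(o,f,a), signed(a,f).
Restrictor triples: (O1,F1,A3)→signed(A3,F1) ✓  (O1,F1,A4)→signed(A4,F1) ✗  (O2,F1,A1)→signed(A1,F1) ✓  (O2,F3,A3)→signed(A3,F3) ✓  (O3,F1,A3)→signed(A3,F1) ✓  (O3,F1,A4)→signed(A4,F1) ✗  (O3,F3,A4)→signed(A4,F3) ✓  (O4,F3,A4)→signed(A4,F3) ✓  (O5,F2,A4)→signed(A4,F2) ✓
Counterexample: (O1,F1,A4) — signed(A4,F1) does not hold.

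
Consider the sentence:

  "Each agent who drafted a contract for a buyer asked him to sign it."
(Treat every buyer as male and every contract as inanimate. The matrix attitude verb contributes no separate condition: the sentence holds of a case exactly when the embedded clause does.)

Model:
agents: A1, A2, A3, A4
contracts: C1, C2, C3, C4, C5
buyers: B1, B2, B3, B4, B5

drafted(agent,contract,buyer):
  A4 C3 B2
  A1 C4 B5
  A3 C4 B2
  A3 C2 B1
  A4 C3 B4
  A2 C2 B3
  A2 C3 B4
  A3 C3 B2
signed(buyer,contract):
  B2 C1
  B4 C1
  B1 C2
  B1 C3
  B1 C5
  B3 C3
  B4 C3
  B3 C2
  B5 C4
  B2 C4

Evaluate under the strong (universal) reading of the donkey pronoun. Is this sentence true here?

False

"him" takes "a buyer" as antecedent and "it" takes "a contract"; both are donkey pronouns co-varying with the restrictor.
Strong reading: for every (a,c,b) with drafted(a,c,b), signed(b,c).
Restrictor triples: (A1,C4,B5)→signed(B5,C4) ✓  (A2,C2,B3)→signed(B3,C2) ✓  (A2,C3,B4)→signed(B4,C3) ✓  (A3,C2,B1)→signed(B1,C2) ✓  (A3,C3,B2)→signed(B2,C3) ✗  (A3,C4,B2)→signed(B2,C4) ✓  (A4,C3,B2)→signed(B2,C3) ✗  (A4,C3,B4)→signed(B4,C3) ✓
Counterexample: (A3,C3,B2) — signed(B2,C3) does not hold.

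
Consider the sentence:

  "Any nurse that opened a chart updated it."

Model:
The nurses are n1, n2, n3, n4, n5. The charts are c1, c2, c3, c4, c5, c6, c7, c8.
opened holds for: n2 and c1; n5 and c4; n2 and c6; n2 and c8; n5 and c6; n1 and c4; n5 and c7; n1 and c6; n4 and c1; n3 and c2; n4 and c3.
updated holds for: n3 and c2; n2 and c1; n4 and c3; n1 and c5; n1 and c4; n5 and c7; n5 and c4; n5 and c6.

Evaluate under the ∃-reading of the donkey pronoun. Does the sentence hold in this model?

"it" takes "a chart" as antecedent — a donkey pronoun bound across the clause boundary.
Weak reading: every nurse n with some opened-chart has at least one opened-chart c such that updated(n,c).
Per nurse: n1:✓  n2:✓  n3:✓  n4:✓  n5:✓
Every nurse in the restrictor has a witness.

True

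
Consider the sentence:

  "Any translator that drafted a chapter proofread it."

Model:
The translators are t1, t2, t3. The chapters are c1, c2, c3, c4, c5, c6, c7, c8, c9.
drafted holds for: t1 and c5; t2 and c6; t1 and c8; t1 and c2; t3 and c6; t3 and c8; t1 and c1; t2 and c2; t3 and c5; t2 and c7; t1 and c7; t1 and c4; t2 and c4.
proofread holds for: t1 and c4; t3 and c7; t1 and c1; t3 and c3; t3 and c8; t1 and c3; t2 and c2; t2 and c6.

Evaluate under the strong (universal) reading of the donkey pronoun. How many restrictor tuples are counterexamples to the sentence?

8

"it" takes "a chapter" as antecedent — a donkey pronoun bound across the clause boundary.
Strong reading: for every (t,c) with drafted(t,c), proofread(t,c).
Restrictor pairs: (t1,c1) ✓  (t1,c2) ✗  (t1,c4) ✓  (t1,c5) ✗  (t1,c7) ✗  (t1,c8) ✗  (t2,c2) ✓  (t2,c4) ✗  (t2,c6) ✓  (t2,c7) ✗  (t3,c5) ✗  (t3,c6) ✗  (t3,c8) ✓
Counterexamples (restrictor pairs failing the scope): 8.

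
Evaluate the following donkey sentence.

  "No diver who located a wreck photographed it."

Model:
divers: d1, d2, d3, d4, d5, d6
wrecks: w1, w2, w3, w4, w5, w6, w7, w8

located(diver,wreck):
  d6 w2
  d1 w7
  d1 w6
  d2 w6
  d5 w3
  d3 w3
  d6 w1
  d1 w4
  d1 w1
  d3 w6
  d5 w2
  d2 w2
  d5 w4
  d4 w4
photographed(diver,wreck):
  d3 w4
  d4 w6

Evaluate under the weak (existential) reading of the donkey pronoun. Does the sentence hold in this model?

"it" takes "a wreck" as antecedent — a donkey pronoun bound across the clause boundary.
Truth condition: for no (d,w) with located(d,w) does photographed(d,w) hold.
Restrictor pairs — does the scope hold? (d1,w1):fails  (d1,w4):fails  (d1,w6):fails  (d1,w7):fails  (d2,w2):fails  (d2,w6):fails  (d3,w3):fails  (d3,w6):fails  (d4,w4):fails  (d5,w2):fails  (d5,w3):fails  (d5,w4):fails  (d6,w1):fails  (d6,w2):fails
Scope holds for no restrictor pair, so the sentence is true.

True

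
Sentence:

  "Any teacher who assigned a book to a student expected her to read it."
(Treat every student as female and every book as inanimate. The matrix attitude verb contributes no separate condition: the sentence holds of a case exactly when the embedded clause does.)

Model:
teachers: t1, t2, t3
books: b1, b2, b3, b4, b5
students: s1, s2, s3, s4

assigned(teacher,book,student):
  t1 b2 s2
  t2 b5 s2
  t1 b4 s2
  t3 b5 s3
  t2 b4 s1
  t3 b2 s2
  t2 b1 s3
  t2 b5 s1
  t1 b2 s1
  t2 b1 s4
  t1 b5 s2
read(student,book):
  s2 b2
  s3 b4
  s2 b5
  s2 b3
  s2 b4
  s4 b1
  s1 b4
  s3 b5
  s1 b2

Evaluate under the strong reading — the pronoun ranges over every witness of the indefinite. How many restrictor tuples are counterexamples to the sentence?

"her" takes "a student" as antecedent and "it" takes "a book"; both are donkey pronouns co-varying with the restrictor.
Strong reading: for every (t,b,s) with assigned(t,b,s), read(s,b).
Restrictor triples: (t1,b2,s1)→read(s1,b2) ✓  (t1,b2,s2)→read(s2,b2) ✓  (t1,b4,s2)→read(s2,b4) ✓  (t1,b5,s2)→read(s2,b5) ✓  (t2,b1,s3)→read(s3,b1) ✗  (t2,b1,s4)→read(s4,b1) ✓  (t2,b4,s1)→read(s1,b4) ✓  (t2,b5,s1)→read(s1,b5) ✗  (t2,b5,s2)→read(s2,b5) ✓  (t3,b2,s2)→read(s2,b2) ✓  (t3,b5,s3)→read(s3,b5) ✓
Counterexamples (restrictor triples failing the scope): 2.

2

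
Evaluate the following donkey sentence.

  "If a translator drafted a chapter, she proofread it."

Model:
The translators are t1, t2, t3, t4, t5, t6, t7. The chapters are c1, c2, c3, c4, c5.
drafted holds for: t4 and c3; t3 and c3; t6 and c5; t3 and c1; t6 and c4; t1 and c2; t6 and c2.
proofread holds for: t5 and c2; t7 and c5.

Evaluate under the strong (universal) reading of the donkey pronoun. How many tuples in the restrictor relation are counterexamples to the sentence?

7

"it" takes "a chapter" as antecedent — a donkey pronoun bound across the clause boundary.
Strong reading: for every (t,c) with drafted(t,c), proofread(t,c).
Restrictor pairs: (t1,c2) ✗  (t3,c1) ✗  (t3,c3) ✗  (t4,c3) ✗  (t6,c2) ✗  (t6,c4) ✗  (t6,c5) ✗
Counterexamples (restrictor pairs failing the scope): 7.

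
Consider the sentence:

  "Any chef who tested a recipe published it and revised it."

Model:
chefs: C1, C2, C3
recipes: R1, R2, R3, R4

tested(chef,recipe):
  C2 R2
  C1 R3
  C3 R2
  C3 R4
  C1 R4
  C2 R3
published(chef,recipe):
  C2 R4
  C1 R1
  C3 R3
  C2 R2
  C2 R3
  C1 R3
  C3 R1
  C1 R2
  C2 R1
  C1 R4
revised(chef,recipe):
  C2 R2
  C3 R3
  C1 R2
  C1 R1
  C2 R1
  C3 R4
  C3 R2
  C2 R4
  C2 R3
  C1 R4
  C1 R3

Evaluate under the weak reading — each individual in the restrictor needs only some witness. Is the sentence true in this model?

False

"it" takes "a recipe" as antecedent — a donkey pronoun bound across the clause boundary.
Weak reading: every chef c with some tested-recipe has at least one tested-recipe r such that published(c,r) ∧ revised(c,r).
Per chef: C1:✓  C2:✓  C3:✗
C3 has no witness among its tested-recipes.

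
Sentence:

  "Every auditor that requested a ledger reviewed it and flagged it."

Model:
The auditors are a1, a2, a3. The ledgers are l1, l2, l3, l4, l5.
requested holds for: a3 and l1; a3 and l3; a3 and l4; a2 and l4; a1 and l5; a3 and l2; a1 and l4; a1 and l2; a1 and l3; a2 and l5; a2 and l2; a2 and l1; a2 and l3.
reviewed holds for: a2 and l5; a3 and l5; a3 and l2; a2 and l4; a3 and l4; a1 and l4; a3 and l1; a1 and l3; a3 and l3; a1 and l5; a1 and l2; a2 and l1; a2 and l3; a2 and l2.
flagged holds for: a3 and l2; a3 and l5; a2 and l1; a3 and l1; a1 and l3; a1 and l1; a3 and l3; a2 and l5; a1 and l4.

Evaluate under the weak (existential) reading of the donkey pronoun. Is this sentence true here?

True

"it" takes "a ledger" as antecedent — a donkey pronoun bound across the clause boundary.
Weak reading: every auditor a with some requested-ledger has at least one requested-ledger l such that reviewed(a,l) ∧ flagged(a,l).
Per auditor: a1:✓  a2:✓  a3:✓
Every auditor in the restrictor has a witness.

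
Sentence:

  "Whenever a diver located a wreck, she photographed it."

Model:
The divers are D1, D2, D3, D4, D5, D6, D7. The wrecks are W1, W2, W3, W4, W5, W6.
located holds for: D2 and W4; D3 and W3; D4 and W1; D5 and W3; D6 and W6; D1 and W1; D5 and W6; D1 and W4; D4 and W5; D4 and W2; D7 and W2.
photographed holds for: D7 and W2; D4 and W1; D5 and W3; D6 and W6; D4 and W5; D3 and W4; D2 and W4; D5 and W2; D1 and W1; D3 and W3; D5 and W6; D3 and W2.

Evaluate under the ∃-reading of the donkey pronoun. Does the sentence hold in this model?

True

"it" takes "a wreck" as antecedent — a donkey pronoun bound across the clause boundary.
Weak reading: every diver d with some located-wreck has at least one located-wreck w such that photographed(d,w).
Per diver: D1:✓  D2:✓  D3:✓  D4:✓  D5:✓  D6:✓  D7:✓
Every diver in the restrictor has a witness.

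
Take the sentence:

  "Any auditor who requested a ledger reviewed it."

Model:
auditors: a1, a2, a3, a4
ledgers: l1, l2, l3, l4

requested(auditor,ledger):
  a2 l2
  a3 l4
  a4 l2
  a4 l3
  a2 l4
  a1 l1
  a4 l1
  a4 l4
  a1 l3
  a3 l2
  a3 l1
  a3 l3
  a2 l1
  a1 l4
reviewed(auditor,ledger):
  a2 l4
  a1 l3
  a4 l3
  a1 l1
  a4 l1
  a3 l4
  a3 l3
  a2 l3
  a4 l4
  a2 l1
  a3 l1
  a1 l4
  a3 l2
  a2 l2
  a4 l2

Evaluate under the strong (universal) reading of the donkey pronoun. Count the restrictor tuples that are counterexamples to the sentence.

"it" takes "a ledger" as antecedent — a donkey pronoun bound across the clause boundary.
Strong reading: for every (a,l) with requested(a,l), reviewed(a,l).
Restrictor pairs: (a1,l1) ✓  (a1,l3) ✓  (a1,l4) ✓  (a2,l1) ✓  (a2,l2) ✓  (a2,l4) ✓  (a3,l1) ✓  (a3,l2) ✓  (a3,l3) ✓  (a3,l4) ✓  (a4,l1) ✓  (a4,l2) ✓  (a4,l3) ✓  (a4,l4) ✓
Counterexamples (restrictor pairs failing the scope): 0.

0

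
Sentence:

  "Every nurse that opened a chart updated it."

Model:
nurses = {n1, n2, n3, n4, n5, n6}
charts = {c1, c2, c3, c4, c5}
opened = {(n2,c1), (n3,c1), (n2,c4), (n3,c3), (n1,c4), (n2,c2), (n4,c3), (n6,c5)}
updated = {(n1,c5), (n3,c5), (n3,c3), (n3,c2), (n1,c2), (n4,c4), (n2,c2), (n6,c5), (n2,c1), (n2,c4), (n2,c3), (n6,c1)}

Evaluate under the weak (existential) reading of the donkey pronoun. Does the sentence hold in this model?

"it" takes "a chart" as antecedent — a donkey pronoun bound across the clause boundary.
Weak reading: every nurse n with some opened-chart has at least one opened-chart c such that updated(n,c).
Per nurse: n1:✗  n2:✓  n3:✓  n4:✗  n6:✓
n1 has no witness among its opened-charts.

False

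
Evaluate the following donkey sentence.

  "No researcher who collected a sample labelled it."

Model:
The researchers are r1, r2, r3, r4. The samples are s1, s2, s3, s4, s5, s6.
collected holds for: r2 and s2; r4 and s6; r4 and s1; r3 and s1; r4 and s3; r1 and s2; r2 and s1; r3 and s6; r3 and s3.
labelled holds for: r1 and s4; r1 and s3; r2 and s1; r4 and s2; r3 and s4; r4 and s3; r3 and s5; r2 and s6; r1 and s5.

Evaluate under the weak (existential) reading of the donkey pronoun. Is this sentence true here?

False

"it" takes "a sample" as antecedent — a donkey pronoun bound across the clause boundary.
Truth condition: for no (r,s) with collected(r,s) does labelled(r,s) hold.
Restrictor pairs — does the scope hold? (r1,s2):fails  (r2,s1):holds  (r2,s2):fails  (r3,s1):fails  (r3,s3):fails  (r3,s6):fails  (r4,s1):fails  (r4,s3):holds  (r4,s6):fails
Scope holds for 2 pair(s), so the sentence is false.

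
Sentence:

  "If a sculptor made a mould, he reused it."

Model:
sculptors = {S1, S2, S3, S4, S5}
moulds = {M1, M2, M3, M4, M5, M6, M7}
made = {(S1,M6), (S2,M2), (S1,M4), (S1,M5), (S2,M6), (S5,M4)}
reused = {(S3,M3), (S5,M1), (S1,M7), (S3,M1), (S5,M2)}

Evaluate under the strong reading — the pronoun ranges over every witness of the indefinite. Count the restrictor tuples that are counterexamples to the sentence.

6

"it" takes "a mould" as antecedent — a donkey pronoun bound across the clause boundary.
Strong reading: for every (s,m) with made(s,m), reused(s,m).
Restrictor pairs: (S1,M4) ✗  (S1,M5) ✗  (S1,M6) ✗  (S2,M2) ✗  (S2,M6) ✗  (S5,M4) ✗
Counterexamples (restrictor pairs failing the scope): 6.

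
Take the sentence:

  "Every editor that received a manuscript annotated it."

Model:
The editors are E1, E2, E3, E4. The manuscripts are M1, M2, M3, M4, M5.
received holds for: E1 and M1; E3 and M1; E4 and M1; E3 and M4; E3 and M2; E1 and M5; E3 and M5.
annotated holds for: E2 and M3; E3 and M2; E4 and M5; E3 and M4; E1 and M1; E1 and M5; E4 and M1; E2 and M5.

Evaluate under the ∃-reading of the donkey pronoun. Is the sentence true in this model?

True

"it" takes "a manuscript" as antecedent — a donkey pronoun bound across the clause boundary.
Weak reading: every editor e with some received-manuscript has at least one received-manuscript m such that annotated(e,m).
Per editor: E1:✓  E3:✓  E4:✓
Every editor in the restrictor has a witness.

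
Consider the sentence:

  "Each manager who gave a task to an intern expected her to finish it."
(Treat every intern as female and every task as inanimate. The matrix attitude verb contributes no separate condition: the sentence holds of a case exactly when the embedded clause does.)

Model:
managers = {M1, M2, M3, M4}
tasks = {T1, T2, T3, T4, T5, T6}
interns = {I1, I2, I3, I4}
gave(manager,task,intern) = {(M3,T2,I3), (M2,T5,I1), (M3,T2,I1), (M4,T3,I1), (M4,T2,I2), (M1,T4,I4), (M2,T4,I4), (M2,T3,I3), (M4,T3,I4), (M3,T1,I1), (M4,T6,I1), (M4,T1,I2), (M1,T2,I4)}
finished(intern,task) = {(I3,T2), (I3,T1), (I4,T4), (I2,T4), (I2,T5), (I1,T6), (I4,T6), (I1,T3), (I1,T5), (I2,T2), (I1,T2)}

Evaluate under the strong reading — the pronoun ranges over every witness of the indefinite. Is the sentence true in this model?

False

"her" takes "an intern" as antecedent and "it" takes "a task"; both are donkey pronouns co-varying with the restrictor.
Strong reading: for every (m,t,i) with gave(m,t,i), finished(i,t).
Restrictor triples: (M1,T2,I4)→finished(I4,T2) ✗  (M1,T4,I4)→finished(I4,T4) ✓  (M2,T3,I3)→finished(I3,T3) ✗  (M2,T4,I4)→finished(I4,T4) ✓  (M2,T5,I1)→finished(I1,T5) ✓  (M3,T1,I1)→finished(I1,T1) ✗  (M3,T2,I1)→finished(I1,T2) ✓  (M3,T2,I3)→finished(I3,T2) ✓  (M4,T1,I2)→finished(I2,T1) ✗  (M4,T2,I2)→finished(I2,T2) ✓  (M4,T3,I1)→finished(I1,T3) ✓  (M4,T3,I4)→finished(I4,T3) ✗  (M4,T6,I1)→finished(I1,T6) ✓
Counterexample: (M1,T2,I4) — finished(I4,T2) does not hold.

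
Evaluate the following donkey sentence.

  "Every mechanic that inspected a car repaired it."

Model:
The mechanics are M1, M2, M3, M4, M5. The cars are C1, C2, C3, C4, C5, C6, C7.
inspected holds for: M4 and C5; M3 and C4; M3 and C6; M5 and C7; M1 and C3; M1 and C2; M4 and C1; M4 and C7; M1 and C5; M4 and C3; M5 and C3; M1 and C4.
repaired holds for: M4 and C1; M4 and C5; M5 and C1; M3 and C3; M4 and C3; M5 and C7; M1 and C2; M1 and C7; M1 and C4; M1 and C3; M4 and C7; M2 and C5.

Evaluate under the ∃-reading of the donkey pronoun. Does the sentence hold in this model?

"it" takes "a car" as antecedent — a donkey pronoun bound across the clause boundary.
Weak reading: every mechanic m with some inspected-car has at least one inspected-car c such that repaired(m,c).
Per mechanic: M1:✓  M3:✗  M4:✓  M5:✓
M3 has no witness among its inspected-cars.

False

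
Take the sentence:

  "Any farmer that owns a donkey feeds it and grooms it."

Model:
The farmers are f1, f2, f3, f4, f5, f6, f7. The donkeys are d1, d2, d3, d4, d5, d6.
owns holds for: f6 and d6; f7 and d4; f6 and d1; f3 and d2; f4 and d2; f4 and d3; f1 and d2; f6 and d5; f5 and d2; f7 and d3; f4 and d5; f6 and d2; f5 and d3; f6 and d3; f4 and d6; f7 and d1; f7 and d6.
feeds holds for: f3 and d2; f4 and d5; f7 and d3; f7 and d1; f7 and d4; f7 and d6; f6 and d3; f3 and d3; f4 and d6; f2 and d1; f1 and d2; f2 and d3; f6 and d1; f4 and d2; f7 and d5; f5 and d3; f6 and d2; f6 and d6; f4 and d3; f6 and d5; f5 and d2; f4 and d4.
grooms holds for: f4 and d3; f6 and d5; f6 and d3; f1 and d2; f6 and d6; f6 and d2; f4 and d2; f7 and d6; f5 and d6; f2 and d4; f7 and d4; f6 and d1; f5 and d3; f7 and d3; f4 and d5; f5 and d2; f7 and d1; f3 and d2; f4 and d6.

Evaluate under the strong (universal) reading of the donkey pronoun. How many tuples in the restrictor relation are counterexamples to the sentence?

"it" takes "a donkey" as antecedent — a donkey pronoun bound across the clause boundary.
Strong reading: for every (f,d) with owns(f,d), feeds(f,d) ∧ grooms(f,d).
Restrictor pairs: (f1,d2) ✓  (f3,d2) ✓  (f4,d2) ✓  (f4,d3) ✓  (f4,d5) ✓  (f4,d6) ✓  (f5,d2) ✓  (f5,d3) ✓  (f6,d1) ✓  (f6,d2) ✓  (f6,d3) ✓  (f6,d5) ✓  (f6,d6) ✓  (f7,d1) ✓  (f7,d3) ✓  (f7,d4) ✓  (f7,d6) ✓
Counterexamples (restrictor pairs failing the scope): 0.

0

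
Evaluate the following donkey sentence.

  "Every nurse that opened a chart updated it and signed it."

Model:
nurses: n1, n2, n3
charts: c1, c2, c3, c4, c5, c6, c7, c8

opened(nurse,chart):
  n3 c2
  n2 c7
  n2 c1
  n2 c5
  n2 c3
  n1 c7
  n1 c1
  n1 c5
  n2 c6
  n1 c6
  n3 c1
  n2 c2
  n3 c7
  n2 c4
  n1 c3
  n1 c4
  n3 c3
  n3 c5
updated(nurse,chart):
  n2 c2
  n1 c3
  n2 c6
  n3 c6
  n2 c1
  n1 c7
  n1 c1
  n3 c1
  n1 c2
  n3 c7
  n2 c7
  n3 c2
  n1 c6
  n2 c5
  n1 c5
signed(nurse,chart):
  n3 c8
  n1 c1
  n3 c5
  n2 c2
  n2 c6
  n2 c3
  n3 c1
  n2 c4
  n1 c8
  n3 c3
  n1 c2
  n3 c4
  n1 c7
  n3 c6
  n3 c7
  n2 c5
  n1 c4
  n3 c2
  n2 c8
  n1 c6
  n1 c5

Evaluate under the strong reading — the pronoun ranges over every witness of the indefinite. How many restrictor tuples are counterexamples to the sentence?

"it" takes "a chart" as antecedent — a donkey pronoun bound across the clause boundary.
Strong reading: for every (n,c) with opened(n,c), updated(n,c) ∧ signed(n,c).
Restrictor pairs: (n1,c1) ✓  (n1,c3) ✗  (n1,c4) ✗  (n1,c5) ✓  (n1,c6) ✓  (n1,c7) ✓  (n2,c1) ✗  (n2,c2) ✓  (n2,c3) ✗  (n2,c4) ✗  (n2,c5) ✓  (n2,c6) ✓  (n2,c7) ✗  (n3,c1) ✓  (n3,c2) ✓  (n3,c3) ✗  (n3,c5) ✗  (n3,c7) ✓
Counterexamples (restrictor pairs failing the scope): 8.

8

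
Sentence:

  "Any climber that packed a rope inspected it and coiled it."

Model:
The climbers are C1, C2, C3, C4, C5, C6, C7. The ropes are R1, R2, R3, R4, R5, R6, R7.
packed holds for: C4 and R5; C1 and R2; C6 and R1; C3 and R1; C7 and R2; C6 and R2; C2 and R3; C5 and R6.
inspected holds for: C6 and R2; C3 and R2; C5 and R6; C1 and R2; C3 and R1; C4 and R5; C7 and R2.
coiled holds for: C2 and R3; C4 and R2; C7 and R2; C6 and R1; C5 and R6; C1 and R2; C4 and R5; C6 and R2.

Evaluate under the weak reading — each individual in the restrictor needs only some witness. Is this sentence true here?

False

"it" takes "a rope" as antecedent — a donkey pronoun bound across the clause boundary.
Weak reading: every climber c with some packed-rope has at least one packed-rope r such that inspected(c,r) ∧ coiled(c,r).
Per climber: C1:✓  C2:✗  C3:✗  C4:✓  C5:✓  C6:✓  C7:✓
C2 has no witness among its packed-ropes.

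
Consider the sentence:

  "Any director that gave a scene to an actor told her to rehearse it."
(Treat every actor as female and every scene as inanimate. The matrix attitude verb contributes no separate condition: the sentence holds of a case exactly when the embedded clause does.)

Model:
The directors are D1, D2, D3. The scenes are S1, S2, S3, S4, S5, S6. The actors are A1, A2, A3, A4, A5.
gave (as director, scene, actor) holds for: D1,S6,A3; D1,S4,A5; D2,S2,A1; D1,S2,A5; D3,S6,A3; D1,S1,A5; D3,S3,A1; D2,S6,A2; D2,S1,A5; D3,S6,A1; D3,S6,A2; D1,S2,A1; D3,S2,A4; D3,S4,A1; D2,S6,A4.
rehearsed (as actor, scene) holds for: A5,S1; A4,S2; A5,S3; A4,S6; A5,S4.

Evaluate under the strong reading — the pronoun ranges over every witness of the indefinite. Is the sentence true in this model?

False

"her" takes "an actor" as antecedent and "it" takes "a scene"; both are donkey pronouns co-varying with the restrictor.
Strong reading: for every (d,s,a) with gave(d,s,a), rehearsed(a,s).
Restrictor triples: (D1,S1,A5)→rehearsed(A5,S1) ✓  (D1,S2,A1)→rehearsed(A1,S2) ✗  (D1,S2,A5)→rehearsed(A5,S2) ✗  (D1,S4,A5)→rehearsed(A5,S4) ✓  (D1,S6,A3)→rehearsed(A3,S6) ✗  (D2,S1,A5)→rehearsed(A5,S1) ✓  (D2,S2,A1)→rehearsed(A1,S2) ✗  (D2,S6,A2)→rehearsed(A2,S6) ✗  (D2,S6,A4)→rehearsed(A4,S6) ✓  (D3,S2,A4)→rehearsed(A4,S2) ✓  (D3,S3,A1)→rehearsed(A1,S3) ✗  (D3,S4,A1)→rehearsed(A1,S4) ✗  (D3,S6,A1)→rehearsed(A1,S6) ✗  (D3,S6,A2)→rehearsed(A2,S6) ✗  (D3,S6,A3)→rehearsed(A3,S6) ✗
Counterexample: (D1,S2,A1) — rehearsed(A1,S2) does not hold.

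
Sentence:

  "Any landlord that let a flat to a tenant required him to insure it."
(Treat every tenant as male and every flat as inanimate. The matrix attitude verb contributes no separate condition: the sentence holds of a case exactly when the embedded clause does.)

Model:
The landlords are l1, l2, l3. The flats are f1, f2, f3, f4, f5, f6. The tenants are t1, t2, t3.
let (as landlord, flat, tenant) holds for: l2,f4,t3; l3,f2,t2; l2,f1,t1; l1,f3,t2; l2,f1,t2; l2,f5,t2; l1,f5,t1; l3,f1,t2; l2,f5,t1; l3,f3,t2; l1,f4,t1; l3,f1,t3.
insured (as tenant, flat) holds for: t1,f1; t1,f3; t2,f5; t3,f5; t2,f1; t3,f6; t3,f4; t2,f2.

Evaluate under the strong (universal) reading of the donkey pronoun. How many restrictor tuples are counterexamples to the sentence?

"him" takes "a tenant" as antecedent and "it" takes "a flat"; both are donkey pronouns co-varying with the restrictor.
Strong reading: for every (l,f,t) with let(l,f,t), insured(t,f).
Restrictor triples: (l1,f3,t2)→insured(t2,f3) ✗  (l1,f4,t1)→insured(t1,f4) ✗  (l1,f5,t1)→insured(t1,f5) ✗  (l2,f1,t1)→insured(t1,f1) ✓  (l2,f1,t2)→insured(t2,f1) ✓  (l2,f4,t3)→insured(t3,f4) ✓  (l2,f5,t1)→insured(t1,f5) ✗  (l2,f5,t2)→insured(t2,f5) ✓  (l3,f1,t2)→insured(t2,f1) ✓  (l3,f1,t3)→insured(t3,f1) ✗  (l3,f2,t2)→insured(t2,f2) ✓  (l3,f3,t2)→insured(t2,f3) ✗
Counterexamples (restrictor triples failing the scope): 6.

6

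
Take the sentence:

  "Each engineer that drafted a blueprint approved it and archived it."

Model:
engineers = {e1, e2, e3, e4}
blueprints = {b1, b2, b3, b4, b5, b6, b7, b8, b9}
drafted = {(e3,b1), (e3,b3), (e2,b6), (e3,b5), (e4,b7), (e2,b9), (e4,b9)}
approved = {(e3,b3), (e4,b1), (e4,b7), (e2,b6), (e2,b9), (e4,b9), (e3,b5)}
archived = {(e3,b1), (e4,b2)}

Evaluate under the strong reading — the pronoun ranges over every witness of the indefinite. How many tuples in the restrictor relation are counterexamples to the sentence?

"it" takes "a blueprint" as antecedent — a donkey pronoun bound across the clause boundary.
Strong reading: for every (e,b) with drafted(e,b), approved(e,b) ∧ archived(e,b).
Restrictor pairs: (e2,b6) ✗  (e2,b9) ✗  (e3,b1) ✗  (e3,b3) ✗  (e3,b5) ✗  (e4,b7) ✗  (e4,b9) ✗
Counterexamples (restrictor pairs failing the scope): 7.

7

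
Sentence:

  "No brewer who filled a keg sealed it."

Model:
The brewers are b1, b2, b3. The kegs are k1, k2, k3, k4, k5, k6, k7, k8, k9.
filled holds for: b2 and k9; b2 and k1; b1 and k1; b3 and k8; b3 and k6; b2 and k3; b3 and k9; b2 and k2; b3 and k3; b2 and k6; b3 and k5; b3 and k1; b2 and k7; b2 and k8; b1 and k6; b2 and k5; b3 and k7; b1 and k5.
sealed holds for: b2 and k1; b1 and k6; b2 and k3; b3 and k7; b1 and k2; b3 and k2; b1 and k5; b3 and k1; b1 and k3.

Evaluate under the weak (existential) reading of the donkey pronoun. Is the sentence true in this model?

False

"it" takes "a keg" as antecedent — a donkey pronoun bound across the clause boundary.
Truth condition: for no (b,k) with filled(b,k) does sealed(b,k) hold.
Restrictor pairs — does the scope hold? (b1,k1):fails  (b1,k5):holds  (b1,k6):holds  (b2,k1):holds  (b2,k2):fails  (b2,k3):holds  (b2,k5):fails  (b2,k6):fails  (b2,k7):fails  (b2,k8):fails  (b2,k9):fails  (b3,k1):holds  (b3,k3):fails  (b3,k5):fails  (b3,k6):fails  (b3,k7):holds  (b3,k8):fails  (b3,k9):fails
Scope holds for 6 pair(s), so the sentence is false.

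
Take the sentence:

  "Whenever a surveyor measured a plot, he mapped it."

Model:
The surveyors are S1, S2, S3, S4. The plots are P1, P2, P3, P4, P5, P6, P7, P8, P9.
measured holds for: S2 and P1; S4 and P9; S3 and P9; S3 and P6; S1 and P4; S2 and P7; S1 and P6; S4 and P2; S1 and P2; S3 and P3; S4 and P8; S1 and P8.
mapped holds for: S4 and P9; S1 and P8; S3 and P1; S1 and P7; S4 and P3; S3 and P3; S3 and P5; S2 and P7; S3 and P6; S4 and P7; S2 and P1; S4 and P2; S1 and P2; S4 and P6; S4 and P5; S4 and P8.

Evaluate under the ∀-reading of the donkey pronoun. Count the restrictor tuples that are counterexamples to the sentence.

3

"it" takes "a plot" as antecedent — a donkey pronoun bound across the clause boundary.
Strong reading: for every (s,p) with measured(s,p), mapped(s,p).
Restrictor pairs: (S1,P2) ✓  (S1,P4) ✗  (S1,P6) ✗  (S1,P8) ✓  (S2,P1) ✓  (S2,P7) ✓  (S3,P3) ✓  (S3,P6) ✓  (S3,P9) ✗  (S4,P2) ✓  (S4,P8) ✓  (S4,P9) ✓
Counterexamples (restrictor pairs failing the scope): 3.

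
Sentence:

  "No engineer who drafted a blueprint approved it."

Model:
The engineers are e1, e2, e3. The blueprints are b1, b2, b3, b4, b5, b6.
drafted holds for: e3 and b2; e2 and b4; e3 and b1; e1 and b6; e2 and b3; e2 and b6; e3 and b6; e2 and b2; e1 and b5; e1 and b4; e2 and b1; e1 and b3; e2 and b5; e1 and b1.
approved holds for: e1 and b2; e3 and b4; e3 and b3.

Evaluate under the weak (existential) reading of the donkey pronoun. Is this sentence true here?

True

"it" takes "a blueprint" as antecedent — a donkey pronoun bound across the clause boundary.
Truth condition: for no (e,b) with drafted(e,b) does approved(e,b) hold.
Restrictor pairs — does the scope hold? (e1,b1):fails  (e1,b3):fails  (e1,b4):fails  (e1,b5):fails  (e1,b6):fails  (e2,b1):fails  (e2,b2):fails  (e2,b3):fails  (e2,b4):fails  (e2,b5):fails  (e2,b6):fails  (e3,b1):fails  (e3,b2):fails  (e3,b6):fails
Scope holds for no restrictor pair, so the sentence is true.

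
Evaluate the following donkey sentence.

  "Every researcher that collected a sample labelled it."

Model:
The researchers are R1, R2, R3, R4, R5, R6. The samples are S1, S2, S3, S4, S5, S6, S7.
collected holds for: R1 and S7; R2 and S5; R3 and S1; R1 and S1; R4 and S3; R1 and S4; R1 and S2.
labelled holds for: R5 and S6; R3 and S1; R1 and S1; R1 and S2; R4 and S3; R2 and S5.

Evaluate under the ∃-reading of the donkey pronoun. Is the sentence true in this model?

True

"it" takes "a sample" as antecedent — a donkey pronoun bound across the clause boundary.
Weak reading: every researcher r with some collected-sample has at least one collected-sample s such that labelled(r,s).
Per researcher: R1:✓  R2:✓  R3:✓  R4:✓
Every researcher in the restrictor has a witness.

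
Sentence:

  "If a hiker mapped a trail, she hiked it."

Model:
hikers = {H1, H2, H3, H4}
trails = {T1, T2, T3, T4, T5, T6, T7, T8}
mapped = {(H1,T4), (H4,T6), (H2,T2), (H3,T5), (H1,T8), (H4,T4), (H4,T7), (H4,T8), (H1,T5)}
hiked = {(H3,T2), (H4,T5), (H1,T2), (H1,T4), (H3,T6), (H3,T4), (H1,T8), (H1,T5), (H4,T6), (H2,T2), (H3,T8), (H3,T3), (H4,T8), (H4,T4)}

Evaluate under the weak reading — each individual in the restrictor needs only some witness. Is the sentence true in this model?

False

"it" takes "a trail" as antecedent — a donkey pronoun bound across the clause boundary.
Weak reading: every hiker h with some mapped-trail has at least one mapped-trail t such that hiked(h,t).
Per hiker: H1:✓  H2:✓  H3:✗  H4:✓
H3 has no witness among its mapped-trails.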